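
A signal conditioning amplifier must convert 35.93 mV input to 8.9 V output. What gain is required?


Gain = Vout / Vin (converting to same units).
G = 8.9 V / 35.93 mV
G = 8900.0 mV / 35.93 mV
G = 247.7

247.7


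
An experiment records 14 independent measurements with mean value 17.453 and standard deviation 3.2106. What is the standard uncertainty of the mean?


The standard uncertainty for Type A evaluation is u = s / sqrt(n).
u = 3.2106 / sqrt(14)
u = 3.2106 / 3.7417
u = 0.8581

0.8581


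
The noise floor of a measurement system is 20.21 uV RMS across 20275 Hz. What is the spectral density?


Noise spectral density = Vrms / sqrt(BW).
NSD = 20.21 / sqrt(20275)
NSD = 20.21 / 142.3903
NSD = 0.1419 uV/sqrt(Hz)

0.1419 uV/sqrt(Hz)


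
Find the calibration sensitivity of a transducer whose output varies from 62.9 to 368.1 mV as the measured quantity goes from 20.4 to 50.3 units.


Sensitivity = (y2 - y1) / (x2 - x1).
S = (368.1 - 62.9) / (50.3 - 20.4)
S = 305.2 / 29.9
S = 10.2074 mV/unit

10.2074 mV/unit


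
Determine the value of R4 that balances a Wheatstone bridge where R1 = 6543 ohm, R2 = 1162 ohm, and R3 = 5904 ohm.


At balance: R1*R4 = R2*R3, so R4 = R2*R3/R1.
R4 = 1162 * 5904 / 6543
R4 = 6860448 / 6543
R4 = 1048.52 ohm

1048.52 ohm


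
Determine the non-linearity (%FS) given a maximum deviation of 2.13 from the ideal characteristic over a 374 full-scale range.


Linearity error = (max deviation / full scale) * 100%.
Linearity = (2.13 / 374) * 100
Linearity = 0.57 %FS

0.57 %FS


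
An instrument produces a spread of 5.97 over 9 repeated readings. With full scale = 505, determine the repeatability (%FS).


Repeatability = (spread / full scale) * 100%.
R = (5.97 / 505) * 100
R = 1.182 %FS

1.182 %FS


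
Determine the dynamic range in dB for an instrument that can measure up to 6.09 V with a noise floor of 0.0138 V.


Dynamic range = 20 * log10(Vmax / Vnoise).
DR = 20 * log10(6.09 / 0.0138)
DR = 20 * log10(441.3)
DR = 52.89 dB

52.89 dB


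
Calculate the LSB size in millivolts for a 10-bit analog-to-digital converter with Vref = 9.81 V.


The resolution (LSB) of an ADC is Vref / 2^n.
LSB = 9.81 / 2^10
LSB = 9.81 / 1024
LSB = 0.00958008 V = 9.58007812 mV

9.58007812 mV


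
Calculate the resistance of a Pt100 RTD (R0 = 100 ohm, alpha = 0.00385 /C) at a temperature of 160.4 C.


The RTD equation: Rt = R0 * (1 + alpha * T).
Rt = 100 * (1 + 0.00385 * 160.4)
Rt = 100 * (1 + 0.61754)
Rt = 100 * 1.61754
Rt = 161.754 ohm

161.754 ohm


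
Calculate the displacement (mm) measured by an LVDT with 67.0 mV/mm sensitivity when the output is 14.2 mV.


Displacement = Vout / sensitivity.
d = 14.2 / 67.0
d = 0.212 mm

0.212 mm


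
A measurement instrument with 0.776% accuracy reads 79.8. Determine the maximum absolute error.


Absolute error = (accuracy% / 100) * reading.
Error = (0.776 / 100) * 79.8
Error = 0.00776 * 79.8
Error = 0.6192

0.6192


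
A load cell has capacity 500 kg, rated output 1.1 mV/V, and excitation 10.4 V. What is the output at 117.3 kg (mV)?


Vout = rated_output * Vex * (load / capacity).
Vout = 1.1 * 10.4 * (117.3 / 500)
Vout = 1.1 * 10.4 * 0.2346
Vout = 2.684 mV

2.684 mV


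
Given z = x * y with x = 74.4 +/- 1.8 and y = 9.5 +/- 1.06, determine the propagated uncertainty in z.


For a product z = x*y, the relative uncertainty is:
uz/z = sqrt((ux/x)^2 + (uy/y)^2)
Relative uncertainties: ux/x = 1.8/74.4 = 0.024194
uy/y = 1.06/9.5 = 0.111579
z = 74.4 * 9.5 = 706.8
uz = 706.8 * sqrt(0.024194^2 + 0.111579^2) = 80.697

80.697


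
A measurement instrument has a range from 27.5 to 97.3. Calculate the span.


Span = upper range - lower range.
Span = 97.3 - (27.5)
Span = 69.8

69.8


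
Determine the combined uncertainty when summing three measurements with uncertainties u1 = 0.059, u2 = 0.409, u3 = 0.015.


For a sum of independent quantities, uc = sqrt(u1^2 + u2^2 + u3^2).
uc = sqrt(0.059^2 + 0.409^2 + 0.015^2)
uc = sqrt(0.003481 + 0.167281 + 0.000225)
uc = 0.4135

0.4135


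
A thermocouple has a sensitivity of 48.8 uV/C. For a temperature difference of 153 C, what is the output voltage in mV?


The thermocouple output V = sensitivity * dT.
V = 48.8 uV/C * 153 C
V = 7466.4 uV
V = 7.466 mV

7.466 mV


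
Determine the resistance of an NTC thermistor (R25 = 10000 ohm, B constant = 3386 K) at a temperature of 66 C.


NTC thermistor equation: Rt = R25 * exp(B * (1/T - 1/T25)).
T in Kelvin: 339.15 K, T25 = 298.15 K
1/T - 1/T25 = 1/339.15 - 1/298.15 = -0.00040547
B * (1/T - 1/T25) = 3386 * -0.00040547 = -1.3729
Rt = 10000 * exp(-1.3729) = 2533.7 ohm

2533.7 ohm


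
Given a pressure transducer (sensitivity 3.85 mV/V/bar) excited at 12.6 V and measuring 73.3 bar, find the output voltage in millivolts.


Output = sensitivity * Vex * P.
Vout = 3.85 * 12.6 * 73.3
Vout = 48.51 * 73.3
Vout = 3555.78 mV

3555.78 mV


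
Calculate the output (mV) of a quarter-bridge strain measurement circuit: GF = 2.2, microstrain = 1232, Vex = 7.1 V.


Quarter bridge output: Vout = (GF * epsilon * Vex) / 4.
Vout = (2.2 * 1232e-6 * 7.1) / 4
Vout = 0.01924384 / 4 V
Vout = 0.00481096 V = 4.811 mV

4.811 mV


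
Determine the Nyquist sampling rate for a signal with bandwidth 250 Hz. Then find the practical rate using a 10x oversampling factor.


By Nyquist theorem, fs_min = 2 * fmax.
fs_min = 2 * 250 = 500 Hz
Practical rate = 10 * fs_min = 10 * 500 = 5000 Hz

fs_min = 500 Hz, fs_practical = 5000 Hz


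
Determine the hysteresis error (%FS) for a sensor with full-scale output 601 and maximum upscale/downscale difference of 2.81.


Hysteresis = (max difference / full scale) * 100%.
H = (2.81 / 601) * 100
H = 0.468 %FS

0.468 %FS


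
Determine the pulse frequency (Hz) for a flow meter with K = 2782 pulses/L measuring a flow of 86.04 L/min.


Frequency = K * Q / 60 (converting L/min to L/s).
f = 2782 * 86.04 / 60
f = 239363.28 / 60
f = 3989.39 Hz

3989.39 Hz


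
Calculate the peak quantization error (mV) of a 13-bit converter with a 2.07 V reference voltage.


The maximum quantization error is +/- LSB/2.
LSB = Vref / 2^n = 2.07 / 8192 = 0.00025269 V
Max error = LSB / 2 = 0.00025269 / 2 = 0.00012634 V
Max error = 0.1263 mV

0.1263 mV


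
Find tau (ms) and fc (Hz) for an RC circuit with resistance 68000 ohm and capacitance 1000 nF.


Time constant: tau = R * C.
tau = 68000 * 1.00e-06 = 0.068 s
tau = 68.0 ms
Cutoff frequency: fc = 1 / (2*pi*R*C).
fc = 1 / (2*pi*0.068) = 2.34 Hz

tau = 68.0 ms, fc = 2.34 Hz


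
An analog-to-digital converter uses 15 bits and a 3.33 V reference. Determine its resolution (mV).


The resolution (LSB) of an ADC is Vref / 2^n.
LSB = 3.33 / 2^15
LSB = 3.33 / 32768
LSB = 0.00010162 V = 0.10162354 mV

0.10162354 mV


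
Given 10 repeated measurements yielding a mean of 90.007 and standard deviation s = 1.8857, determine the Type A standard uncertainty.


The standard uncertainty for Type A evaluation is u = s / sqrt(n).
u = 1.8857 / sqrt(10)
u = 1.8857 / 3.1623
u = 0.5963

0.5963


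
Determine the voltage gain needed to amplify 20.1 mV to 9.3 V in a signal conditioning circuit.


Gain = Vout / Vin (converting to same units).
G = 9.3 V / 20.1 mV
G = 9300.0 mV / 20.1 mV
G = 462.69

462.69


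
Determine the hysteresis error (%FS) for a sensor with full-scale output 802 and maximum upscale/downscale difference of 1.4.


Hysteresis = (max difference / full scale) * 100%.
H = (1.4 / 802) * 100
H = 0.175 %FS

0.175 %FS


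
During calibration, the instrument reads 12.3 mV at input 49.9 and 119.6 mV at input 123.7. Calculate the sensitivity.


Sensitivity = (y2 - y1) / (x2 - x1).
S = (119.6 - 12.3) / (123.7 - 49.9)
S = 107.3 / 73.8
S = 1.4539 mV/unit

1.4539 mV/unit


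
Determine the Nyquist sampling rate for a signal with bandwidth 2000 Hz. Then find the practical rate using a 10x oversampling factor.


By Nyquist theorem, fs_min = 2 * fmax.
fs_min = 2 * 2000 = 4000 Hz
Practical rate = 10 * fs_min = 10 * 4000 = 40000 Hz

fs_min = 4000 Hz, fs_practical = 40000 Hz


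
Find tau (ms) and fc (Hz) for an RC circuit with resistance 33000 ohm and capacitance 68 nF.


Time constant: tau = R * C.
tau = 33000 * 6.80e-08 = 0.002244 s
tau = 2.244 ms
Cutoff frequency: fc = 1 / (2*pi*R*C).
fc = 1 / (2*pi*0.002244) = 70.92 Hz

tau = 2.244 ms, fc = 70.92 Hz


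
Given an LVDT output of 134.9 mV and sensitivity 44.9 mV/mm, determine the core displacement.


Displacement = Vout / sensitivity.
d = 134.9 / 44.9
d = 3.004 mm

3.004 mm


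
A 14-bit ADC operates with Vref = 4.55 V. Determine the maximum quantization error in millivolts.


The maximum quantization error is +/- LSB/2.
LSB = Vref / 2^n = 4.55 / 16384 = 0.00027771 V
Max error = LSB / 2 = 0.00027771 / 2 = 0.00013885 V
Max error = 0.1389 mV

0.1389 mV


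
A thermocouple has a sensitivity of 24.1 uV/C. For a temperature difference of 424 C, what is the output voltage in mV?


The thermocouple output V = sensitivity * dT.
V = 24.1 uV/C * 424 C
V = 10218.4 uV
V = 10.218 mV

10.218 mV


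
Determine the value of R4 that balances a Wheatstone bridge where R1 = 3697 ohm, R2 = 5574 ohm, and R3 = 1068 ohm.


At balance: R1*R4 = R2*R3, so R4 = R2*R3/R1.
R4 = 5574 * 1068 / 3697
R4 = 5953032 / 3697
R4 = 1610.23 ohm

1610.23 ohm


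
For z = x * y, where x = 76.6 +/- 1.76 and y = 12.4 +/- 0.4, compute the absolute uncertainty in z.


For a product z = x*y, the relative uncertainty is:
uz/z = sqrt((ux/x)^2 + (uy/y)^2)
Relative uncertainties: ux/x = 1.76/76.6 = 0.022977
uy/y = 0.4/12.4 = 0.032258
z = 76.6 * 12.4 = 949.8
uz = 949.8 * sqrt(0.022977^2 + 0.032258^2) = 37.618

37.618


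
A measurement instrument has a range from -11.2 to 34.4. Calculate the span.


Span = upper range - lower range.
Span = 34.4 - (-11.2)
Span = 45.6

45.6


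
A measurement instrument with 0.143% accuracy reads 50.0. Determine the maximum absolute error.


Absolute error = (accuracy% / 100) * reading.
Error = (0.143 / 100) * 50.0
Error = 0.00143 * 50.0
Error = 0.0715

0.0715


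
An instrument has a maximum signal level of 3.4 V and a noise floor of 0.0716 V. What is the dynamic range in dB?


Dynamic range = 20 * log10(Vmax / Vnoise).
DR = 20 * log10(3.4 / 0.0716)
DR = 20 * log10(47.49)
DR = 33.53 dB

33.53 dB


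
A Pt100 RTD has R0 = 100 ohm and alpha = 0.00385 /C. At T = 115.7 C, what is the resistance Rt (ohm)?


The RTD equation: Rt = R0 * (1 + alpha * T).
Rt = 100 * (1 + 0.00385 * 115.7)
Rt = 100 * (1 + 0.445445)
Rt = 100 * 1.445445
Rt = 144.544 ohm

144.544 ohm


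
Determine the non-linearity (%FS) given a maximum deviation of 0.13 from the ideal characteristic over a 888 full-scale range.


Linearity error = (max deviation / full scale) * 100%.
Linearity = (0.13 / 888) * 100
Linearity = 0.015 %FS

0.015 %FS


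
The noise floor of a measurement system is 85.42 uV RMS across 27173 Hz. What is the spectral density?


Noise spectral density = Vrms / sqrt(BW).
NSD = 85.42 / sqrt(27173)
NSD = 85.42 / 164.8423
NSD = 0.5182 uV/sqrt(Hz)

0.5182 uV/sqrt(Hz)


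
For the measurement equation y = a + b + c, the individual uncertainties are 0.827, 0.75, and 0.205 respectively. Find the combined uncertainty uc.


For a sum of independent quantities, uc = sqrt(u1^2 + u2^2 + u3^2).
uc = sqrt(0.827^2 + 0.75^2 + 0.205^2)
uc = sqrt(0.683929 + 0.5625 + 0.042025)
uc = 1.1351

1.1351


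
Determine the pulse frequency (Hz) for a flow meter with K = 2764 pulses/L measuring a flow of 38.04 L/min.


Frequency = K * Q / 60 (converting L/min to L/s).
f = 2764 * 38.04 / 60
f = 105142.56 / 60
f = 1752.38 Hz

1752.38 Hz


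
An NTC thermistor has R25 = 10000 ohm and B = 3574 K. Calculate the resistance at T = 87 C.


NTC thermistor equation: Rt = R25 * exp(B * (1/T - 1/T25)).
T in Kelvin: 360.15 K, T25 = 298.15 K
1/T - 1/T25 = 1/360.15 - 1/298.15 = -0.0005774
B * (1/T - 1/T25) = 3574 * -0.0005774 = -2.0636
Rt = 10000 * exp(-2.0636) = 1269.9 ohm

1269.9 ohm


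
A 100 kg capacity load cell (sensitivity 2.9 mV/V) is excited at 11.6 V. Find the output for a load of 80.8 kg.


Vout = rated_output * Vex * (load / capacity).
Vout = 2.9 * 11.6 * (80.8 / 100)
Vout = 2.9 * 11.6 * 0.808
Vout = 27.181 mV

27.181 mV


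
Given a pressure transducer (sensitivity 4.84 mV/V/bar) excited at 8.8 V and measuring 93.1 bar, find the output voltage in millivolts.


Output = sensitivity * Vex * P.
Vout = 4.84 * 8.8 * 93.1
Vout = 42.592 * 93.1
Vout = 3965.32 mV

3965.32 mV


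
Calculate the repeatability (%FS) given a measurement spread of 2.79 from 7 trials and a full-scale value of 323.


Repeatability = (spread / full scale) * 100%.
R = (2.79 / 323) * 100
R = 0.864 %FS

0.864 %FS


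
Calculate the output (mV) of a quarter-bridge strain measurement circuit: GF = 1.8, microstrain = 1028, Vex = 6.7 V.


Quarter bridge output: Vout = (GF * epsilon * Vex) / 4.
Vout = (1.8 * 1028e-6 * 6.7) / 4
Vout = 0.01239768 / 4 V
Vout = 0.00309942 V = 3.0994 mV

3.0994 mV


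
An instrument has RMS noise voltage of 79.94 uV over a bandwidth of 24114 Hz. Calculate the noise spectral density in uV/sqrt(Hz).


Noise spectral density = Vrms / sqrt(BW).
NSD = 79.94 / sqrt(24114)
NSD = 79.94 / 155.2868
NSD = 0.5148 uV/sqrt(Hz)

0.5148 uV/sqrt(Hz)


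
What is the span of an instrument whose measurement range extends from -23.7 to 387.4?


Span = upper range - lower range.
Span = 387.4 - (-23.7)
Span = 411.1

411.1


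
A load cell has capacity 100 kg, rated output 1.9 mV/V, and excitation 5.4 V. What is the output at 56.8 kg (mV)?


Vout = rated_output * Vex * (load / capacity).
Vout = 1.9 * 5.4 * (56.8 / 100)
Vout = 1.9 * 5.4 * 0.568
Vout = 5.828 mV

5.828 mV


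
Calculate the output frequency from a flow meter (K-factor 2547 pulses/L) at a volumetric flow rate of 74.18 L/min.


Frequency = K * Q / 60 (converting L/min to L/s).
f = 2547 * 74.18 / 60
f = 188936.46 / 60
f = 3148.94 Hz

3148.94 Hz


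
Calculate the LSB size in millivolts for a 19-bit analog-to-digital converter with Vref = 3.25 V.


The resolution (LSB) of an ADC is Vref / 2^n.
LSB = 3.25 / 2^19
LSB = 3.25 / 524288
LSB = 6.2e-06 V = 0.00619888 mV

0.00619888 mV


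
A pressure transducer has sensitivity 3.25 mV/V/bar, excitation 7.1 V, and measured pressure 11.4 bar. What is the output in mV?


Output = sensitivity * Vex * P.
Vout = 3.25 * 7.1 * 11.4
Vout = 23.075 * 11.4
Vout = 263.06 mV

263.06 mV


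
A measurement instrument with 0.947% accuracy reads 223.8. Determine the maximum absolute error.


Absolute error = (accuracy% / 100) * reading.
Error = (0.947 / 100) * 223.8
Error = 0.00947 * 223.8
Error = 2.1194

2.1194


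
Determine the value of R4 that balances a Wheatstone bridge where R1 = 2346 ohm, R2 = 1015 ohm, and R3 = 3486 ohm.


At balance: R1*R4 = R2*R3, so R4 = R2*R3/R1.
R4 = 1015 * 3486 / 2346
R4 = 3538290 / 2346
R4 = 1508.22 ohm

1508.22 ohm


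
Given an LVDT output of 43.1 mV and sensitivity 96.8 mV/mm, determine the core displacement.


Displacement = Vout / sensitivity.
d = 43.1 / 96.8
d = 0.445 mm

0.445 mm


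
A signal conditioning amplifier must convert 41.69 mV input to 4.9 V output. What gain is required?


Gain = Vout / Vin (converting to same units).
G = 4.9 V / 41.69 mV
G = 4900.0 mV / 41.69 mV
G = 117.53

117.53


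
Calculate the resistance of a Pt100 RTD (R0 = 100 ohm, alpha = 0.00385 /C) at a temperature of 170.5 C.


The RTD equation: Rt = R0 * (1 + alpha * T).
Rt = 100 * (1 + 0.00385 * 170.5)
Rt = 100 * (1 + 0.656425)
Rt = 100 * 1.656425
Rt = 165.643 ohm

165.643 ohm


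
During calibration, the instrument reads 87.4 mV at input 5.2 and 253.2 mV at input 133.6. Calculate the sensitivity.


Sensitivity = (y2 - y1) / (x2 - x1).
S = (253.2 - 87.4) / (133.6 - 5.2)
S = 165.8 / 128.4
S = 1.2913 mV/unit

1.2913 mV/unit


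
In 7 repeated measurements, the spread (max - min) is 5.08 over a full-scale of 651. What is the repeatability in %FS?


Repeatability = (spread / full scale) * 100%.
R = (5.08 / 651) * 100
R = 0.78 %FS

0.78 %FS


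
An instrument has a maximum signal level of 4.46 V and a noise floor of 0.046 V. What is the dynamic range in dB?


Dynamic range = 20 * log10(Vmax / Vnoise).
DR = 20 * log10(4.46 / 0.046)
DR = 20 * log10(96.96)
DR = 39.73 dB

39.73 dB


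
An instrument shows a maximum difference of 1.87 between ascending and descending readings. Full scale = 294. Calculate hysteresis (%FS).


Hysteresis = (max difference / full scale) * 100%.
H = (1.87 / 294) * 100
H = 0.636 %FS

0.636 %FS


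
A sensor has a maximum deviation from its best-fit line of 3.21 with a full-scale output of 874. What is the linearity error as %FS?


Linearity error = (max deviation / full scale) * 100%.
Linearity = (3.21 / 874) * 100
Linearity = 0.367 %FS

0.367 %FS


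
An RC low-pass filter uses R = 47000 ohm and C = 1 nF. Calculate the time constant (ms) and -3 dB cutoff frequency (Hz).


Time constant: tau = R * C.
tau = 47000 * 1.00e-09 = 4.7e-05 s
tau = 0.047 ms
Cutoff frequency: fc = 1 / (2*pi*R*C).
fc = 1 / (2*pi*4.7e-05) = 3386.28 Hz

tau = 0.047 ms, fc = 3386.28 Hz


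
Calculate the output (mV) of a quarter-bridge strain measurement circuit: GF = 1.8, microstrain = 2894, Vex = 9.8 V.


Quarter bridge output: Vout = (GF * epsilon * Vex) / 4.
Vout = (1.8 * 2894e-6 * 9.8) / 4
Vout = 0.05105016 / 4 V
Vout = 0.01276254 V = 12.7625 mV

12.7625 mV


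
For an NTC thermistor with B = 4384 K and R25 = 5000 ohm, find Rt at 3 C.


NTC thermistor equation: Rt = R25 * exp(B * (1/T - 1/T25)).
T in Kelvin: 276.15 K, T25 = 298.15 K
1/T - 1/T25 = 1/276.15 - 1/298.15 = 0.0002672
B * (1/T - 1/T25) = 4384 * 0.0002672 = 1.1714
Rt = 5000 * exp(1.1714) = 16132.9 ohm

16132.9 ohm


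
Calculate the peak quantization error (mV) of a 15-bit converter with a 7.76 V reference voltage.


The maximum quantization error is +/- LSB/2.
LSB = Vref / 2^n = 7.76 / 32768 = 0.00023682 V
Max error = LSB / 2 = 0.00023682 / 2 = 0.00011841 V
Max error = 0.1184 mV

0.1184 mV


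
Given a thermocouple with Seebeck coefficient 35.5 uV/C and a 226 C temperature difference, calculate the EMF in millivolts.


The thermocouple output V = sensitivity * dT.
V = 35.5 uV/C * 226 C
V = 8023.0 uV
V = 8.023 mV

8.023 mV


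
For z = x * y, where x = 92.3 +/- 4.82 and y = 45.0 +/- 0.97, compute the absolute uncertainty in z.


For a product z = x*y, the relative uncertainty is:
uz/z = sqrt((ux/x)^2 + (uy/y)^2)
Relative uncertainties: ux/x = 4.82/92.3 = 0.052221
uy/y = 0.97/45.0 = 0.021556
z = 92.3 * 45.0 = 4153.5
uz = 4153.5 * sqrt(0.052221^2 + 0.021556^2) = 234.652

234.652


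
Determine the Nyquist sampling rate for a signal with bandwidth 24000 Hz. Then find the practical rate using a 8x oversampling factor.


By Nyquist theorem, fs_min = 2 * fmax.
fs_min = 2 * 24000 = 48000 Hz
Practical rate = 8 * fs_min = 8 * 48000 = 384000 Hz

fs_min = 48000 Hz, fs_practical = 384000 Hz


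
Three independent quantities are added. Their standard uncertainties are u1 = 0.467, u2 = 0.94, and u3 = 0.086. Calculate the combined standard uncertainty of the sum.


For a sum of independent quantities, uc = sqrt(u1^2 + u2^2 + u3^2).
uc = sqrt(0.467^2 + 0.94^2 + 0.086^2)
uc = sqrt(0.218089 + 0.8836 + 0.007396)
uc = 1.0531

1.0531


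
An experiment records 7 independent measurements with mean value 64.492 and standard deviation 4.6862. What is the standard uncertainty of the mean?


The standard uncertainty for Type A evaluation is u = s / sqrt(n).
u = 4.6862 / sqrt(7)
u = 4.6862 / 2.6458
u = 1.7712

1.7712


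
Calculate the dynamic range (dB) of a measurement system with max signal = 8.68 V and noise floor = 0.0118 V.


Dynamic range = 20 * log10(Vmax / Vnoise).
DR = 20 * log10(8.68 / 0.0118)
DR = 20 * log10(735.59)
DR = 57.33 dB

57.33 dB


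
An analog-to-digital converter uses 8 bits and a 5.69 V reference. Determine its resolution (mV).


The resolution (LSB) of an ADC is Vref / 2^n.
LSB = 5.69 / 2^8
LSB = 5.69 / 256
LSB = 0.02222656 V = 22.2265625 mV

22.2265625 mV


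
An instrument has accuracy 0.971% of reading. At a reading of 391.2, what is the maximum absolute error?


Absolute error = (accuracy% / 100) * reading.
Error = (0.971 / 100) * 391.2
Error = 0.00971 * 391.2
Error = 3.7986

3.7986


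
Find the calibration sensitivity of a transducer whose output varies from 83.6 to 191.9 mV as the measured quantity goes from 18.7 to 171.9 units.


Sensitivity = (y2 - y1) / (x2 - x1).
S = (191.9 - 83.6) / (171.9 - 18.7)
S = 108.3 / 153.2
S = 0.7069 mV/unit

0.7069 mV/unit


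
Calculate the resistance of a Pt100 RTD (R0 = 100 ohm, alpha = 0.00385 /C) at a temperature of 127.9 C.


The RTD equation: Rt = R0 * (1 + alpha * T).
Rt = 100 * (1 + 0.00385 * 127.9)
Rt = 100 * (1 + 0.492415)
Rt = 100 * 1.492415
Rt = 149.242 ohm

149.242 ohm


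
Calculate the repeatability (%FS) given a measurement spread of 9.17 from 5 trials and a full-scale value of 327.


Repeatability = (spread / full scale) * 100%.
R = (9.17 / 327) * 100
R = 2.804 %FS

2.804 %FS


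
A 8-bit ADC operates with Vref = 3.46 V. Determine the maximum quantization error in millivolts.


The maximum quantization error is +/- LSB/2.
LSB = Vref / 2^n = 3.46 / 256 = 0.01351562 V
Max error = LSB / 2 = 0.01351562 / 2 = 0.00675781 V
Max error = 6.7578 mV

6.7578 mV


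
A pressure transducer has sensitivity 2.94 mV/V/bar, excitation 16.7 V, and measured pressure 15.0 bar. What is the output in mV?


Output = sensitivity * Vex * P.
Vout = 2.94 * 16.7 * 15.0
Vout = 49.098 * 15.0
Vout = 736.47 mV

736.47 mV


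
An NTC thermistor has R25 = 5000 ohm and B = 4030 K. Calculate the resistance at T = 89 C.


NTC thermistor equation: Rt = R25 * exp(B * (1/T - 1/T25)).
T in Kelvin: 362.15 K, T25 = 298.15 K
1/T - 1/T25 = 1/362.15 - 1/298.15 = -0.00059273
B * (1/T - 1/T25) = 4030 * -0.00059273 = -2.3887
Rt = 5000 * exp(-2.3887) = 458.7 ohm

458.7 ohm


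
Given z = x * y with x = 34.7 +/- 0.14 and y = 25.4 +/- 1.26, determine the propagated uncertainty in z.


For a product z = x*y, the relative uncertainty is:
uz/z = sqrt((ux/x)^2 + (uy/y)^2)
Relative uncertainties: ux/x = 0.14/34.7 = 0.004035
uy/y = 1.26/25.4 = 0.049606
z = 34.7 * 25.4 = 881.4
uz = 881.4 * sqrt(0.004035^2 + 0.049606^2) = 43.866

43.866


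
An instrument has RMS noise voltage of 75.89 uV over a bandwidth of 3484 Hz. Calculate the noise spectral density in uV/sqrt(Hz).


Noise spectral density = Vrms / sqrt(BW).
NSD = 75.89 / sqrt(3484)
NSD = 75.89 / 59.0254
NSD = 1.2857 uV/sqrt(Hz)

1.2857 uV/sqrt(Hz)


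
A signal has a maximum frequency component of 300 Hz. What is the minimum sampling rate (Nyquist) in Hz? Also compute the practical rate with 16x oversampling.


By Nyquist theorem, fs_min = 2 * fmax.
fs_min = 2 * 300 = 600 Hz
Practical rate = 16 * fs_min = 16 * 600 = 9600 Hz

fs_min = 600 Hz, fs_practical = 9600 Hz


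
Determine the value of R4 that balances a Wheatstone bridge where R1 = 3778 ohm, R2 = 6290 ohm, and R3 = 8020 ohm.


At balance: R1*R4 = R2*R3, so R4 = R2*R3/R1.
R4 = 6290 * 8020 / 3778
R4 = 50445800 / 3778
R4 = 13352.51 ohm

13352.51 ohm


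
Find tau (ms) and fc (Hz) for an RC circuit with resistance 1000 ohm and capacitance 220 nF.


Time constant: tau = R * C.
tau = 1000 * 2.20e-07 = 0.00022 s
tau = 0.22 ms
Cutoff frequency: fc = 1 / (2*pi*R*C).
fc = 1 / (2*pi*0.00022) = 723.43 Hz

tau = 0.22 ms, fc = 723.43 Hz


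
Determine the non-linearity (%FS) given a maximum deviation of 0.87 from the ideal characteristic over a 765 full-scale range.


Linearity error = (max deviation / full scale) * 100%.
Linearity = (0.87 / 765) * 100
Linearity = 0.114 %FS

0.114 %FS


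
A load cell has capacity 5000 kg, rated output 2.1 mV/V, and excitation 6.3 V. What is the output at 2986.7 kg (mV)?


Vout = rated_output * Vex * (load / capacity).
Vout = 2.1 * 6.3 * (2986.7 / 5000)
Vout = 2.1 * 6.3 * 0.59734
Vout = 7.903 mV

7.903 mV


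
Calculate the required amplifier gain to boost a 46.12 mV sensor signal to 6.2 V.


Gain = Vout / Vin (converting to same units).
G = 6.2 V / 46.12 mV
G = 6200.0 mV / 46.12 mV
G = 134.43

134.43


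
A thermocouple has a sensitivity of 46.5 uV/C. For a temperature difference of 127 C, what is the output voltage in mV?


The thermocouple output V = sensitivity * dT.
V = 46.5 uV/C * 127 C
V = 5905.5 uV
V = 5.905 mV

5.905 mV


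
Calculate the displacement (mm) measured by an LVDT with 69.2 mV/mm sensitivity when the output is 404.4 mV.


Displacement = Vout / sensitivity.
d = 404.4 / 69.2
d = 5.844 mm

5.844 mm


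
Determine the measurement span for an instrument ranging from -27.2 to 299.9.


Span = upper range - lower range.
Span = 299.9 - (-27.2)
Span = 327.1

327.1


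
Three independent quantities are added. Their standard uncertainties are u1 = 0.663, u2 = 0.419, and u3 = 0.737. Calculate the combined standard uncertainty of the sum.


For a sum of independent quantities, uc = sqrt(u1^2 + u2^2 + u3^2).
uc = sqrt(0.663^2 + 0.419^2 + 0.737^2)
uc = sqrt(0.439569 + 0.175561 + 0.543169)
uc = 1.0762

1.0762


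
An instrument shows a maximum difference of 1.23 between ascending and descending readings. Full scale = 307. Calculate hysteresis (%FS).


Hysteresis = (max difference / full scale) * 100%.
H = (1.23 / 307) * 100
H = 0.401 %FS

0.401 %FS


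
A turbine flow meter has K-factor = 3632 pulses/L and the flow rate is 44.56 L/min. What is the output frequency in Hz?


Frequency = K * Q / 60 (converting L/min to L/s).
f = 3632 * 44.56 / 60
f = 161841.92 / 60
f = 2697.37 Hz

2697.37 Hz


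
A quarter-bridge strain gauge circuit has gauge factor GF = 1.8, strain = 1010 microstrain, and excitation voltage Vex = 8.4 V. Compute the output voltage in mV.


Quarter bridge output: Vout = (GF * epsilon * Vex) / 4.
Vout = (1.8 * 1010e-6 * 8.4) / 4
Vout = 0.0152712 / 4 V
Vout = 0.0038178 V = 3.8178 mV

3.8178 mV


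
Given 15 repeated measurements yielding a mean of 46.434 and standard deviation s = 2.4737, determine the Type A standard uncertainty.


The standard uncertainty for Type A evaluation is u = s / sqrt(n).
u = 2.4737 / sqrt(15)
u = 2.4737 / 3.873
u = 0.6387

0.6387


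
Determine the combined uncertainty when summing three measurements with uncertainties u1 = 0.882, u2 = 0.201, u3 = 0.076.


For a sum of independent quantities, uc = sqrt(u1^2 + u2^2 + u3^2).
uc = sqrt(0.882^2 + 0.201^2 + 0.076^2)
uc = sqrt(0.777924 + 0.040401 + 0.005776)
uc = 0.9078

0.9078


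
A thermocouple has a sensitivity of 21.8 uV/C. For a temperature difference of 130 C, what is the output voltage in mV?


The thermocouple output V = sensitivity * dT.
V = 21.8 uV/C * 130 C
V = 2834.0 uV
V = 2.834 mV

2.834 mV


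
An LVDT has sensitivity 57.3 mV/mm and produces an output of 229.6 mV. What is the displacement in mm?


Displacement = Vout / sensitivity.
d = 229.6 / 57.3
d = 4.007 mm

4.007 mm


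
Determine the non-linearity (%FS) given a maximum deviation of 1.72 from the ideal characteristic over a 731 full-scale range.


Linearity error = (max deviation / full scale) * 100%.
Linearity = (1.72 / 731) * 100
Linearity = 0.235 %FS

0.235 %FS


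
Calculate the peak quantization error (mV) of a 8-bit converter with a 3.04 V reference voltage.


The maximum quantization error is +/- LSB/2.
LSB = Vref / 2^n = 3.04 / 256 = 0.011875 V
Max error = LSB / 2 = 0.011875 / 2 = 0.0059375 V
Max error = 5.9375 mV

5.9375 mV


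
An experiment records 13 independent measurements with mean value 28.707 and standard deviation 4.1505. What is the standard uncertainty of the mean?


The standard uncertainty for Type A evaluation is u = s / sqrt(n).
u = 4.1505 / sqrt(13)
u = 4.1505 / 3.6056
u = 1.1511

1.1511


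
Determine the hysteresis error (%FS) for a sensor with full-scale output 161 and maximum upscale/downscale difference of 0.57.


Hysteresis = (max difference / full scale) * 100%.
H = (0.57 / 161) * 100
H = 0.354 %FS

0.354 %FS


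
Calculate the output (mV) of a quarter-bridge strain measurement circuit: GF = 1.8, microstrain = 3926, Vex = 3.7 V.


Quarter bridge output: Vout = (GF * epsilon * Vex) / 4.
Vout = (1.8 * 3926e-6 * 3.7) / 4
Vout = 0.02614716 / 4 V
Vout = 0.00653679 V = 6.5368 mV

6.5368 mV


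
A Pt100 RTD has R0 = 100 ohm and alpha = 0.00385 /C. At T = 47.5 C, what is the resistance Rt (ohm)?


The RTD equation: Rt = R0 * (1 + alpha * T).
Rt = 100 * (1 + 0.00385 * 47.5)
Rt = 100 * (1 + 0.182875)
Rt = 100 * 1.182875
Rt = 118.288 ohm

118.288 ohm


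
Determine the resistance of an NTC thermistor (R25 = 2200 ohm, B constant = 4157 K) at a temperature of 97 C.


NTC thermistor equation: Rt = R25 * exp(B * (1/T - 1/T25)).
T in Kelvin: 370.15 K, T25 = 298.15 K
1/T - 1/T25 = 1/370.15 - 1/298.15 = -0.00065241
B * (1/T - 1/T25) = 4157 * -0.00065241 = -2.7121
Rt = 2200 * exp(-2.7121) = 146.1 ohm

146.1 ohm


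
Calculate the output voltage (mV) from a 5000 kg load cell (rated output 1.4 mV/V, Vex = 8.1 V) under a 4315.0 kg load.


Vout = rated_output * Vex * (load / capacity).
Vout = 1.4 * 8.1 * (4315.0 / 5000)
Vout = 1.4 * 8.1 * 0.863
Vout = 9.786 mV

9.786 mV


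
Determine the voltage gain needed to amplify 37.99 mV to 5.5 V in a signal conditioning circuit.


Gain = Vout / Vin (converting to same units).
G = 5.5 V / 37.99 mV
G = 5500.0 mV / 37.99 mV
G = 144.77

144.77


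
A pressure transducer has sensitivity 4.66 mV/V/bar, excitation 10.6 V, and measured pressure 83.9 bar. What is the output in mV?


Output = sensitivity * Vex * P.
Vout = 4.66 * 10.6 * 83.9
Vout = 49.396 * 83.9
Vout = 4144.32 mV

4144.32 mV


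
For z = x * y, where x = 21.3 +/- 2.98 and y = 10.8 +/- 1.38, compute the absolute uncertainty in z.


For a product z = x*y, the relative uncertainty is:
uz/z = sqrt((ux/x)^2 + (uy/y)^2)
Relative uncertainties: ux/x = 2.98/21.3 = 0.139906
uy/y = 1.38/10.8 = 0.127778
z = 21.3 * 10.8 = 230.0
uz = 230.0 * sqrt(0.139906^2 + 0.127778^2) = 43.587

43.587


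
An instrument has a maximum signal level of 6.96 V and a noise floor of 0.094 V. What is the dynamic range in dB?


Dynamic range = 20 * log10(Vmax / Vnoise).
DR = 20 * log10(6.96 / 0.094)
DR = 20 * log10(74.04)
DR = 37.39 dB

37.39 dB


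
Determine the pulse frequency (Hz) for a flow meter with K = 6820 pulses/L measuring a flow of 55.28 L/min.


Frequency = K * Q / 60 (converting L/min to L/s).
f = 6820 * 55.28 / 60
f = 377009.6 / 60
f = 6283.49 Hz

6283.49 Hz


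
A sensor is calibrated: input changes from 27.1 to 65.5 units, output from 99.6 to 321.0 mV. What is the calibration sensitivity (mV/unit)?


Sensitivity = (y2 - y1) / (x2 - x1).
S = (321.0 - 99.6) / (65.5 - 27.1)
S = 221.4 / 38.4
S = 5.7656 mV/unit

5.7656 mV/unit


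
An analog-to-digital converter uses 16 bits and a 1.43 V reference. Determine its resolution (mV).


The resolution (LSB) of an ADC is Vref / 2^n.
LSB = 1.43 / 2^16
LSB = 1.43 / 65536
LSB = 2.182e-05 V = 0.02182007 mV

0.02182007 mV


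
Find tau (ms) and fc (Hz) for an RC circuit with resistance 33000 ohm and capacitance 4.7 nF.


Time constant: tau = R * C.
tau = 33000 * 4.70e-09 = 0.0001551 s
tau = 0.1551 ms
Cutoff frequency: fc = 1 / (2*pi*R*C).
fc = 1 / (2*pi*0.0001551) = 1026.14 Hz

tau = 0.1551 ms, fc = 1026.14 Hz


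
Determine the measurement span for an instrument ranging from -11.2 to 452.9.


Span = upper range - lower range.
Span = 452.9 - (-11.2)
Span = 464.1

464.1


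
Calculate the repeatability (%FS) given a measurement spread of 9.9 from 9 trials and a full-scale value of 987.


Repeatability = (spread / full scale) * 100%.
R = (9.9 / 987) * 100
R = 1.003 %FS

1.003 %FS


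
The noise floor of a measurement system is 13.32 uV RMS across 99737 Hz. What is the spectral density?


Noise spectral density = Vrms / sqrt(BW).
NSD = 13.32 / sqrt(99737)
NSD = 13.32 / 315.8117
NSD = 0.0422 uV/sqrt(Hz)

0.0422 uV/sqrt(Hz)


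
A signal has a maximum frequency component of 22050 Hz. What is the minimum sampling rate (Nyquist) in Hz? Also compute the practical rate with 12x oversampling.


By Nyquist theorem, fs_min = 2 * fmax.
fs_min = 2 * 22050 = 44100 Hz
Practical rate = 12 * fs_min = 12 * 44100 = 529200 Hz

fs_min = 44100 Hz, fs_practical = 529200 Hz


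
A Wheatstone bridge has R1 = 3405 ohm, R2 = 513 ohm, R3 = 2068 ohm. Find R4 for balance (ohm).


At balance: R1*R4 = R2*R3, so R4 = R2*R3/R1.
R4 = 513 * 2068 / 3405
R4 = 1060884 / 3405
R4 = 311.57 ohm

311.57 ohm


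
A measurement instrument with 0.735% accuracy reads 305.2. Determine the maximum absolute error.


Absolute error = (accuracy% / 100) * reading.
Error = (0.735 / 100) * 305.2
Error = 0.00735 * 305.2
Error = 2.2432

2.2432


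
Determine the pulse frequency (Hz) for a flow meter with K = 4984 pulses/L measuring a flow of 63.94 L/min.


Frequency = K * Q / 60 (converting L/min to L/s).
f = 4984 * 63.94 / 60
f = 318676.96 / 60
f = 5311.28 Hz

5311.28 Hz


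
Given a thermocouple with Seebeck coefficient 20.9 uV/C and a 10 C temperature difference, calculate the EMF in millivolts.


The thermocouple output V = sensitivity * dT.
V = 20.9 uV/C * 10 C
V = 209.0 uV
V = 0.209 mV

0.209 mV


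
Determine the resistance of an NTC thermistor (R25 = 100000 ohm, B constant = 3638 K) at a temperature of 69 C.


NTC thermistor equation: Rt = R25 * exp(B * (1/T - 1/T25)).
T in Kelvin: 342.15 K, T25 = 298.15 K
1/T - 1/T25 = 1/342.15 - 1/298.15 = -0.00043132
B * (1/T - 1/T25) = 3638 * -0.00043132 = -1.5691
Rt = 100000 * exp(-1.5691) = 20822.2 ohm

20822.2 ohm


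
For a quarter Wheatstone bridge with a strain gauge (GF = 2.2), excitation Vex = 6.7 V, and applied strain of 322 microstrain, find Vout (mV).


Quarter bridge output: Vout = (GF * epsilon * Vex) / 4.
Vout = (2.2 * 322e-6 * 6.7) / 4
Vout = 0.00474628 / 4 V
Vout = 0.00118657 V = 1.1866 mV

1.1866 mV


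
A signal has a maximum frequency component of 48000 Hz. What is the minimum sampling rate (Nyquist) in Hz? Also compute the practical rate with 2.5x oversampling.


By Nyquist theorem, fs_min = 2 * fmax.
fs_min = 2 * 48000 = 96000 Hz
Practical rate = 2.5 * fs_min = 2.5 * 96000 = 240000 Hz

fs_min = 96000 Hz, fs_practical = 240000 Hz


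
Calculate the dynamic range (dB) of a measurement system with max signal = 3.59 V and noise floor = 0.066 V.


Dynamic range = 20 * log10(Vmax / Vnoise).
DR = 20 * log10(3.59 / 0.066)
DR = 20 * log10(54.39)
DR = 34.71 dB

34.71 dB


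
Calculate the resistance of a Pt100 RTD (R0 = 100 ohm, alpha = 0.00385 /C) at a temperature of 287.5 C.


The RTD equation: Rt = R0 * (1 + alpha * T).
Rt = 100 * (1 + 0.00385 * 287.5)
Rt = 100 * (1 + 1.106875)
Rt = 100 * 2.106875
Rt = 210.688 ohm

210.688 ohm


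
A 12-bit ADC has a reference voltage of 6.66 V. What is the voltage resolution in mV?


The resolution (LSB) of an ADC is Vref / 2^n.
LSB = 6.66 / 2^12
LSB = 6.66 / 4096
LSB = 0.00162598 V = 1.62597656 mV

1.62597656 mV


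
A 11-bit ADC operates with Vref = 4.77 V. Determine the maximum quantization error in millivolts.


The maximum quantization error is +/- LSB/2.
LSB = Vref / 2^n = 4.77 / 2048 = 0.0023291 V
Max error = LSB / 2 = 0.0023291 / 2 = 0.00116455 V
Max error = 1.1646 mV

1.1646 mV


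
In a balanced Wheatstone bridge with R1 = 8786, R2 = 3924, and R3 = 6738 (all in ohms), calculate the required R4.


At balance: R1*R4 = R2*R3, so R4 = R2*R3/R1.
R4 = 3924 * 6738 / 8786
R4 = 26439912 / 8786
R4 = 3009.32 ohm

3009.32 ohm


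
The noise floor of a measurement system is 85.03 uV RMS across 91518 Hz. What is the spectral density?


Noise spectral density = Vrms / sqrt(BW).
NSD = 85.03 / sqrt(91518)
NSD = 85.03 / 302.5194
NSD = 0.2811 uV/sqrt(Hz)

0.2811 uV/sqrt(Hz)


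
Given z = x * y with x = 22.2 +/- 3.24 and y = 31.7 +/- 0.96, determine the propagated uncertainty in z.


For a product z = x*y, the relative uncertainty is:
uz/z = sqrt((ux/x)^2 + (uy/y)^2)
Relative uncertainties: ux/x = 3.24/22.2 = 0.145946
uy/y = 0.96/31.7 = 0.030284
z = 22.2 * 31.7 = 703.7
uz = 703.7 * sqrt(0.145946^2 + 0.030284^2) = 104.896

104.896


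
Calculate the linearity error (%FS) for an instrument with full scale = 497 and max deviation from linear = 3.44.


Linearity error = (max deviation / full scale) * 100%.
Linearity = (3.44 / 497) * 100
Linearity = 0.692 %FS

0.692 %FS


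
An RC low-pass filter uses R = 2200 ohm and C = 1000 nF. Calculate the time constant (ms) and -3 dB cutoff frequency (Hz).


Time constant: tau = R * C.
tau = 2200 * 1.00e-06 = 0.0022 s
tau = 2.2 ms
Cutoff frequency: fc = 1 / (2*pi*R*C).
fc = 1 / (2*pi*0.0022) = 72.34 Hz

tau = 2.2 ms, fc = 72.34 Hz


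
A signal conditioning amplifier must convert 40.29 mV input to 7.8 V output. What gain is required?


Gain = Vout / Vin (converting to same units).
G = 7.8 V / 40.29 mV
G = 7800.0 mV / 40.29 mV
G = 193.6

193.6


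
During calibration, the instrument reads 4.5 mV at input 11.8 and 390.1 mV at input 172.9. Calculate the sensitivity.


Sensitivity = (y2 - y1) / (x2 - x1).
S = (390.1 - 4.5) / (172.9 - 11.8)
S = 385.6 / 161.1
S = 2.3935 mV/unit

2.3935 mV/unit


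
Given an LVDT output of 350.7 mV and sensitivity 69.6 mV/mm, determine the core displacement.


Displacement = Vout / sensitivity.
d = 350.7 / 69.6
d = 5.039 mm

5.039 mm


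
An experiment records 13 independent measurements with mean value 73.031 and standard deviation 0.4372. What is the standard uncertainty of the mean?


The standard uncertainty for Type A evaluation is u = s / sqrt(n).
u = 0.4372 / sqrt(13)
u = 0.4372 / 3.6056
u = 0.1213

0.1213


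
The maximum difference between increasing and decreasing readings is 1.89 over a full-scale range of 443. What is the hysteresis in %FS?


Hysteresis = (max difference / full scale) * 100%.
H = (1.89 / 443) * 100
H = 0.427 %FS

0.427 %FS


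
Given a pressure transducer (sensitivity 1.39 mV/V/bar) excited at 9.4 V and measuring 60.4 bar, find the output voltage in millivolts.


Output = sensitivity * Vex * P.
Vout = 1.39 * 9.4 * 60.4
Vout = 13.066 * 60.4
Vout = 789.19 mV

789.19 mV


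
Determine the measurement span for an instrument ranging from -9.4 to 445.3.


Span = upper range - lower range.
Span = 445.3 - (-9.4)
Span = 454.7

454.7


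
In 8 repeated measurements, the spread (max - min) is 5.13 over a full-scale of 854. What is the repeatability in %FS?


Repeatability = (spread / full scale) * 100%.
R = (5.13 / 854) * 100
R = 0.601 %FS

0.601 %FS


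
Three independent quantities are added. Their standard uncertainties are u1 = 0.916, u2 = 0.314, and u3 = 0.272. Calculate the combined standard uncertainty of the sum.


For a sum of independent quantities, uc = sqrt(u1^2 + u2^2 + u3^2).
uc = sqrt(0.916^2 + 0.314^2 + 0.272^2)
uc = sqrt(0.839056 + 0.098596 + 0.073984)
uc = 1.0058

1.0058


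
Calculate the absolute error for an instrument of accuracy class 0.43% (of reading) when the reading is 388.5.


Absolute error = (accuracy% / 100) * reading.
Error = (0.43 / 100) * 388.5
Error = 0.0043 * 388.5
Error = 1.6705

1.6705


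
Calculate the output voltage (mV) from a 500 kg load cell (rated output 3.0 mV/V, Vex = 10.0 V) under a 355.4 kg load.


Vout = rated_output * Vex * (load / capacity).
Vout = 3.0 * 10.0 * (355.4 / 500)
Vout = 3.0 * 10.0 * 0.7108
Vout = 21.324 mV

21.324 mV


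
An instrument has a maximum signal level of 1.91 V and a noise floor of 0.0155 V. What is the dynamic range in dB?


Dynamic range = 20 * log10(Vmax / Vnoise).
DR = 20 * log10(1.91 / 0.0155)
DR = 20 * log10(123.23)
DR = 41.81 dB

41.81 dB


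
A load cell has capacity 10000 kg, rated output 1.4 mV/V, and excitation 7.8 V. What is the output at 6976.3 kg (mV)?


Vout = rated_output * Vex * (load / capacity).
Vout = 1.4 * 7.8 * (6976.3 / 10000)
Vout = 1.4 * 7.8 * 0.69763
Vout = 7.618 mV

7.618 mV
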